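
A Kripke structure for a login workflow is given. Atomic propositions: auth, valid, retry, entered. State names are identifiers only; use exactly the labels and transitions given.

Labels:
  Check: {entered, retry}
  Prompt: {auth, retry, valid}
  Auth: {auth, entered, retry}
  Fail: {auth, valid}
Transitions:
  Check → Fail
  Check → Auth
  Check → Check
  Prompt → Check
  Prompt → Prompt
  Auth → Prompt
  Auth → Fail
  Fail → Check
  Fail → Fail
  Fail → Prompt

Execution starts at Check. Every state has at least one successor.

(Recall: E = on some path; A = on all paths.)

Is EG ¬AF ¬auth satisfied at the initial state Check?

States satisfying ¬AF ¬auth: {Prompt, Auth, Fail}.
States satisfying EG ¬AF ¬auth: {Prompt, Auth, Fail}.
No suitable path/successor from Check witnesses the formula.
Check ∉ Sat(EG ¬AF ¬auth).

No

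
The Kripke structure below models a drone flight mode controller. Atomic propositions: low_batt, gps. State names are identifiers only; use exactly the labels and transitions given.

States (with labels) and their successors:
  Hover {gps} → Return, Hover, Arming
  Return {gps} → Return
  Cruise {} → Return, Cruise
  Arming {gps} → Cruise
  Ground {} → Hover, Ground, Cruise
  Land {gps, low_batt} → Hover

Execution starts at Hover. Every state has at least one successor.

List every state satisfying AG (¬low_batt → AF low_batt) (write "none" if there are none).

none

States satisfying ¬low_batt → AF low_batt: {Land}.
States satisfying AG (¬low_batt → AF low_batt): ∅.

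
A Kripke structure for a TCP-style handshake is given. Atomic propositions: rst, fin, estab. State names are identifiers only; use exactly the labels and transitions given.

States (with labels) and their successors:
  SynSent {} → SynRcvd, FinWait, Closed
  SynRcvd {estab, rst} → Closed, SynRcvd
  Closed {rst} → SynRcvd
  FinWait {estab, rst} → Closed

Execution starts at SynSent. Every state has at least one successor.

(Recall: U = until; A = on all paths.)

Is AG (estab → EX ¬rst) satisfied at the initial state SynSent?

States satisfying estab → EX ¬rst: {SynSent, Closed}.
States satisfying AG (estab → EX ¬rst): ∅.
FinWait is reachable from SynSent and violates estab → EX ¬rst, so AG fails at SynSent.
SynSent ∉ Sat(AG (estab → EX ¬rst)).

Violated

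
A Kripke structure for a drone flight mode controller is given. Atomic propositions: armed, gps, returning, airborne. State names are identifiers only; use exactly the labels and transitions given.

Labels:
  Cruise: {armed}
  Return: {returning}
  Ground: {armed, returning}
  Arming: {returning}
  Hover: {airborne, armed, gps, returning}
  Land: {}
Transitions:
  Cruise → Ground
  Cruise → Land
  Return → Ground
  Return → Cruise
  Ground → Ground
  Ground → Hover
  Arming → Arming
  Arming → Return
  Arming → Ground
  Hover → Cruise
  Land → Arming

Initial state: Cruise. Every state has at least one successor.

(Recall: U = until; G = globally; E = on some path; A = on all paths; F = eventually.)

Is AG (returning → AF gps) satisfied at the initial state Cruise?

No

States satisfying returning → AF gps: {Cruise, Hover, Land}.
States satisfying AG (returning → AF gps): ∅.
Arming is reachable from Cruise and violates returning → AF gps, so AG fails at Cruise.
Cruise ∉ Sat(AG (returning → AF gps)).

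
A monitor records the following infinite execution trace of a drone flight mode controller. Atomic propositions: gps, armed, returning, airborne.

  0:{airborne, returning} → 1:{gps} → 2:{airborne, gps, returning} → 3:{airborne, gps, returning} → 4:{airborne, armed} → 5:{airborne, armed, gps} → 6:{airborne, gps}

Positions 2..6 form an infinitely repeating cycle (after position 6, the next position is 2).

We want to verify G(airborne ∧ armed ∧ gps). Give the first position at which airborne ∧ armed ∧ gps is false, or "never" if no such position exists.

At position 0 the labels are {airborne, returning}, so airborne ∧ armed ∧ gps is false there. This is the first violation.

0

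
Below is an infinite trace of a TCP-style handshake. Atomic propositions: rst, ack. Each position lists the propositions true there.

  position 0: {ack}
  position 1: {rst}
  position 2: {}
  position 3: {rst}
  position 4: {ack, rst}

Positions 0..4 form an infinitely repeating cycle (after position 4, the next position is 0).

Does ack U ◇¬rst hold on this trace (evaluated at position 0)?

Walking from position 0: ◇¬rst first holds at position 0, and ack holds at every earlier position along the way, so ack U ◇¬rst holds.

Holds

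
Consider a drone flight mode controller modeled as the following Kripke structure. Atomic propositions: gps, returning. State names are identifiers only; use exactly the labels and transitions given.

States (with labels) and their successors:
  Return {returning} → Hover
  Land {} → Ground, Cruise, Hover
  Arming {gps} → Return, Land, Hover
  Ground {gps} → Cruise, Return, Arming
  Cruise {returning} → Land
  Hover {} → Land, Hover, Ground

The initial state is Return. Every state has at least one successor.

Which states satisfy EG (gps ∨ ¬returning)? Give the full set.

{Land, Arming, Ground, Hover}

States satisfying gps ∨ ¬returning: {Land, Arming, Ground, Hover}.
States satisfying EG (gps ∨ ¬returning): {Land, Arming, Ground, Hover}.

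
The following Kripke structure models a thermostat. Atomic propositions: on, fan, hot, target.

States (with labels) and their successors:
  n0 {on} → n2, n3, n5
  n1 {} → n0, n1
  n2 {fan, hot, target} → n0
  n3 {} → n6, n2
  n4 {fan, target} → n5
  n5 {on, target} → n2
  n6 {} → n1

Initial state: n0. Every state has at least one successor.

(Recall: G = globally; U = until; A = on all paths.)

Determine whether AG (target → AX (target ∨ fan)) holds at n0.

States satisfying target → AX (target ∨ fan): {n0, n1, n3, n4, n5, n6}.
States satisfying AG (target → AX (target ∨ fan)): ∅.
n2 is reachable from n0 and violates target → AX (target ∨ fan), so AG fails at n0.
n0 ∉ Sat(AG (target → AX (target ∨ fan))).

Violated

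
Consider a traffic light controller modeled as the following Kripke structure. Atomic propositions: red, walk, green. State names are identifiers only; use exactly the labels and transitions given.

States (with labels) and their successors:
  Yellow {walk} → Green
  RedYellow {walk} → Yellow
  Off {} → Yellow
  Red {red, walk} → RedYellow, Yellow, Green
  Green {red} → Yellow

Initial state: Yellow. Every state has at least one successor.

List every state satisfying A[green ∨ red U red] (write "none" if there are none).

States satisfying green ∨ red: {Red, Green}.
States satisfying red: {Red, Green}.
States satisfying A[green ∨ red U red]: {Red, Green}.

{Red, Green}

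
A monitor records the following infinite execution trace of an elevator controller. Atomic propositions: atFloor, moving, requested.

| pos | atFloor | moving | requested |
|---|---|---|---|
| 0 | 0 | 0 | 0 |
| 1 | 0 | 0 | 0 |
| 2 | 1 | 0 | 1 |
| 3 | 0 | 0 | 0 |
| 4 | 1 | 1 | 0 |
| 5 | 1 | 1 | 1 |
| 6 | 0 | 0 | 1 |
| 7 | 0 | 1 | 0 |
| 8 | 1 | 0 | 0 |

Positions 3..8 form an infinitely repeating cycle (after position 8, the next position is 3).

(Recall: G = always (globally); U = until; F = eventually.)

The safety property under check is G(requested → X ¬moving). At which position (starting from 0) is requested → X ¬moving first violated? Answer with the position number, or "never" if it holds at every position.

Check requested → X ¬moving at each position in order: 0 ✓, 1 ✓, 2 ✓, 3 ✓, 4 ✓, 5 ✓.
At position 6 the labels are {requested} and the next position 7 has {moving}, so requested → X ¬moving is false there. This is the first violation.

6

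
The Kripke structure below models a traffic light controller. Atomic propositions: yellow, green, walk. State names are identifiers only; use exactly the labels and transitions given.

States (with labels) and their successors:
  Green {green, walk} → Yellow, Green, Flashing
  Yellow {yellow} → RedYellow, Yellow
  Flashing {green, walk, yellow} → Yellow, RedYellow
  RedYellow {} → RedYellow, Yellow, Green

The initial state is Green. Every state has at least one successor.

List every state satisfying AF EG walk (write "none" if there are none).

States satisfying EG walk: {Green}.
States satisfying AF EG walk: {Green}.

{Green}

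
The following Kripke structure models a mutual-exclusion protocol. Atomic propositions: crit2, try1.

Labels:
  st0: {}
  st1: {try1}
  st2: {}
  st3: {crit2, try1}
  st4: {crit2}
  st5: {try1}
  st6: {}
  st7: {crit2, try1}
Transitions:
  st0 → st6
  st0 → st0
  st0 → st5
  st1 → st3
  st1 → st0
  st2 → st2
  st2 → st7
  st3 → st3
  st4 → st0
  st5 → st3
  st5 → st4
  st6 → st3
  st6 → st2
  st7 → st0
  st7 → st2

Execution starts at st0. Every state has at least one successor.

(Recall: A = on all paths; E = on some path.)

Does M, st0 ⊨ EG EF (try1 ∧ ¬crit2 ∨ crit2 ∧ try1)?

States satisfying EF (try1 ∧ ¬crit2 ∨ crit2 ∧ try1): {st0, st1, st2, st3, st4, st5, st6, st7}.
States satisfying EG EF (try1 ∧ ¬crit2 ∨ crit2 ∧ try1): {st0, st1, st2, st3, st4, st5, st6, st7}.
st0 ∈ Sat(EG EF (try1 ∧ ¬crit2 ∨ crit2 ∧ try1)).

Satisfied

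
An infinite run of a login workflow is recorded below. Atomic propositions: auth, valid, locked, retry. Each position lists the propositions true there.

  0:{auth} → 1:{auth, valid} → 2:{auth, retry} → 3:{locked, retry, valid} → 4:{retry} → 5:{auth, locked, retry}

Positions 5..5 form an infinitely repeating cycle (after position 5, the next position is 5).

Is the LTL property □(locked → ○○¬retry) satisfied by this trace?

locked → ○○¬retry must hold at every position from 0 onward. It fails at position 3, so □(locked → ○○¬retry) is false.
Positions where locked holds: 3, 5.
Check ○○¬retry at each: 3→fails, 5→fails.

Does not hold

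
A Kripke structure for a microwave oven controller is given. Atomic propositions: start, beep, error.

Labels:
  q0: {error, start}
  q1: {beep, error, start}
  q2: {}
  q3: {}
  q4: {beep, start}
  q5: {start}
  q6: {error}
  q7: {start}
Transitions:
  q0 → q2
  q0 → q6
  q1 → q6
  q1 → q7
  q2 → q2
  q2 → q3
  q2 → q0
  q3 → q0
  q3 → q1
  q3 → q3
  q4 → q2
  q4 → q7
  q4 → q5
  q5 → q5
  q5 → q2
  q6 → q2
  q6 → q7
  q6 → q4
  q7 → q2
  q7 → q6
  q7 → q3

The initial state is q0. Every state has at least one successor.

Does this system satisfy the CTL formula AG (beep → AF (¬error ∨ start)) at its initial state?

States satisfying beep → AF (¬error ∨ start): {q0, q1, q2, q3, q4, q5, q6, q7}.
States satisfying AG (beep → AF (¬error ∨ start)): {q0, q1, q2, q3, q4, q5, q6, q7}.
Every state reachable from q0 satisfies beep → AF (¬error ∨ start).
q0 ∈ Sat(AG (beep → AF (¬error ∨ start))).

Yes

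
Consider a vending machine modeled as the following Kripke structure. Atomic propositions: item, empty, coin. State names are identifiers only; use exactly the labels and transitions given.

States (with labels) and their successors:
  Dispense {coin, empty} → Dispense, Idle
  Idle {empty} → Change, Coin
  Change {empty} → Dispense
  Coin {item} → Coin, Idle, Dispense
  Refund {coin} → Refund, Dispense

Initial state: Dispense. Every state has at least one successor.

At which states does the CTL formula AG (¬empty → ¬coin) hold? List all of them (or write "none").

{Dispense, Idle, Change, Coin}

States satisfying ¬empty → ¬coin: {Dispense, Idle, Change, Coin}.
States satisfying AG (¬empty → ¬coin): {Dispense, Idle, Change, Coin}.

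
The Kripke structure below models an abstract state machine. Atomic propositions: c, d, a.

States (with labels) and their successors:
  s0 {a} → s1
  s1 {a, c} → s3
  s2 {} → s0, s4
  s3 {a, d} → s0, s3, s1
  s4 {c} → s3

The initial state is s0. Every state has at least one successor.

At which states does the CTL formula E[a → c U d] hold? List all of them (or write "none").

States satisfying a → c: {s1, s2, s4}.
States satisfying d: {s3}.
States satisfying E[a → c U d]: {s1, s2, s3, s4}.

{s1, s2, s3, s4}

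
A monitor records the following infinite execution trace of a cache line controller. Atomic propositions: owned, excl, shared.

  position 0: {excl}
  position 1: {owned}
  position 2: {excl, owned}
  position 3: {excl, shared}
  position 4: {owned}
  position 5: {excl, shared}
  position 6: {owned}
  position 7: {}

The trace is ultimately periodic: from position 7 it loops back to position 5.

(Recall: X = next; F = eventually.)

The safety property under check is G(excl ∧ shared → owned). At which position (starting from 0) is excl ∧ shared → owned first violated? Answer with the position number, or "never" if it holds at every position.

Check excl ∧ shared → owned at each position in order: 0 ✓, 1 ✓, 2 ✓.
At position 3 the labels are {excl, shared}, so excl ∧ shared → owned is false there. This is the first violation.

3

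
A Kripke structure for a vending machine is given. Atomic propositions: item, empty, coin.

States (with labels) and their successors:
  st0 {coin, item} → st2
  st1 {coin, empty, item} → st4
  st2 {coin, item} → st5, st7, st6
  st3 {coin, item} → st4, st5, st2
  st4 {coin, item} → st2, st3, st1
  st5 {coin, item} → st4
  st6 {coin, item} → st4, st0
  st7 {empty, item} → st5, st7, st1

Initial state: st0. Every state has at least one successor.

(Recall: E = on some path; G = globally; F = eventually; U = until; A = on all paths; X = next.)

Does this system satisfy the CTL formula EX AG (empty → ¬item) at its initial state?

States satisfying AG (empty → ¬item): ∅.
States satisfying EX AG (empty → ¬item): ∅.
No suitable path/successor from st0 witnesses the formula.
st0 ∉ Sat(EX AG (empty → ¬item)).

Does not hold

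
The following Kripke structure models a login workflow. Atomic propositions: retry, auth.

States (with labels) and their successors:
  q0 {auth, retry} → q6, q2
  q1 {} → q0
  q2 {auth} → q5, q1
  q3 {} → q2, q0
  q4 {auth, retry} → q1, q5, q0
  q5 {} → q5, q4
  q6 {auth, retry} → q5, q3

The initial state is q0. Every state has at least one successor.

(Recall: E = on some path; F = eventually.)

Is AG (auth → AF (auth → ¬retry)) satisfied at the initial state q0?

States satisfying auth → AF (auth → ¬retry): {q0, q1, q2, q3, q4, q5, q6}.
States satisfying AG (auth → AF (auth → ¬retry)): {q0, q1, q2, q3, q4, q5, q6}.
Every state reachable from q0 satisfies auth → AF (auth → ¬retry).
q0 ∈ Sat(AG (auth → AF (auth → ¬retry))).

Holds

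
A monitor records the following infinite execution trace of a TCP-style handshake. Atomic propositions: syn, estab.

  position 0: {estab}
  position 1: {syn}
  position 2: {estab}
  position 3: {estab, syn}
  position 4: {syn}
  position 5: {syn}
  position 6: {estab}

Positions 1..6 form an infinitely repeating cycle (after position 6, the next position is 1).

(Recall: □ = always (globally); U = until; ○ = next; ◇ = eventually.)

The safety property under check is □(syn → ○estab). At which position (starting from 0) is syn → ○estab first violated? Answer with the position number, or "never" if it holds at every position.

Check syn → ○estab at each position in order: 0 ✓, 1 ✓, 2 ✓.
At position 3 the labels are {estab, syn} and the next position 4 has {syn}, so syn → ○estab is false there. This is the first violation.

3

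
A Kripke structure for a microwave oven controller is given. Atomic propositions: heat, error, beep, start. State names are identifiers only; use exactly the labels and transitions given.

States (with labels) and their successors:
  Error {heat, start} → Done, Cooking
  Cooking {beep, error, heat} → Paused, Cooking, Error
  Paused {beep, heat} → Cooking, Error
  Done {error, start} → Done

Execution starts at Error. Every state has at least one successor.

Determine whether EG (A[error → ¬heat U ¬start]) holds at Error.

States satisfying A[error → ¬heat U ¬start]: {Cooking, Paused}.
States satisfying EG (A[error → ¬heat U ¬start]): {Cooking, Paused}.
No suitable path/successor from Error witnesses the formula.
Error ∉ Sat(EG (A[error → ¬heat U ¬start])).

No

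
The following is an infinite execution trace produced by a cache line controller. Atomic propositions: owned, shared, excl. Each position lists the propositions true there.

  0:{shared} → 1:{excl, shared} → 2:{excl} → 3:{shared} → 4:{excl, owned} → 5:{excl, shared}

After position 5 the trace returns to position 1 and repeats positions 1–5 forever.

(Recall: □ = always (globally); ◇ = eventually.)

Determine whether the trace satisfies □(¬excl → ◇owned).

Holds

¬excl → ◇owned holds at every position 0..5, and those are all positions ever visited, so □(¬excl → ◇owned) holds.
Positions where ¬excl holds: 0, 3.
Check ◇owned at each: 0→ok, 3→ok.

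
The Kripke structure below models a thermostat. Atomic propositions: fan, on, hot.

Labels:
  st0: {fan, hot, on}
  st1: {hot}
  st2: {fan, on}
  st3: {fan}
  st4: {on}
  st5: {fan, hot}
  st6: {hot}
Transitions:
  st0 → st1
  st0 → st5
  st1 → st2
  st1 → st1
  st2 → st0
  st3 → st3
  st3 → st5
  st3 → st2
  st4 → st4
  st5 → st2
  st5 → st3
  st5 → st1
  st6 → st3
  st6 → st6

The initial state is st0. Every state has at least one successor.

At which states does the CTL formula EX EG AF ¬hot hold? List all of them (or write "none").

{st3, st4, st5, st6}

States satisfying EG AF ¬hot: {st3, st4}.
States satisfying EX EG AF ¬hot: {st3, st4, st5, st6}.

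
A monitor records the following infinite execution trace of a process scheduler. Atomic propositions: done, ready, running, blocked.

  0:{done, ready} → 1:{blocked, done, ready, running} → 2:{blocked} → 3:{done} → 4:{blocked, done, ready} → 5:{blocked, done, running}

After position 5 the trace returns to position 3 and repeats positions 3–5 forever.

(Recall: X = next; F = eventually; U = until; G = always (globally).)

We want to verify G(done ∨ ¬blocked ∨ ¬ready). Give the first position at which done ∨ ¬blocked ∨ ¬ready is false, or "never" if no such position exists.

never

done ∨ ¬blocked ∨ ¬ready holds at every position 0..5, and those are all the positions the trace ever visits, so the invariant G(done ∨ ¬blocked ∨ ¬ready) is never violated.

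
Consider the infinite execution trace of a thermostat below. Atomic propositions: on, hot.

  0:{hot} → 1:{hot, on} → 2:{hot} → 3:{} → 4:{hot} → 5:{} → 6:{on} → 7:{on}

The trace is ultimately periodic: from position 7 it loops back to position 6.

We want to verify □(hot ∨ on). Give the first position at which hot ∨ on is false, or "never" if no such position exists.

Check hot ∨ on at each position in order: 0 ✓, 1 ✓, 2 ✓.
At position 3 the labels are {}, so hot ∨ on is false there. This is the first violation.

3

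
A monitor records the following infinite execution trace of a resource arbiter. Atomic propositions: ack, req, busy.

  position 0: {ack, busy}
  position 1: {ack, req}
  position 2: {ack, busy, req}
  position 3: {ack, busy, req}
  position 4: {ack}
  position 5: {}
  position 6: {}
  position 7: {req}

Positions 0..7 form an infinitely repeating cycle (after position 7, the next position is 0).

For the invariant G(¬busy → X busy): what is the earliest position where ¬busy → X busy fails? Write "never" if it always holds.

Check ¬busy → X busy at each position in order: 0 ✓, 1 ✓, 2 ✓, 3 ✓.
At position 4 the labels are {ack} and the next position 5 has {}, so ¬busy → X busy is false there. This is the first violation.

4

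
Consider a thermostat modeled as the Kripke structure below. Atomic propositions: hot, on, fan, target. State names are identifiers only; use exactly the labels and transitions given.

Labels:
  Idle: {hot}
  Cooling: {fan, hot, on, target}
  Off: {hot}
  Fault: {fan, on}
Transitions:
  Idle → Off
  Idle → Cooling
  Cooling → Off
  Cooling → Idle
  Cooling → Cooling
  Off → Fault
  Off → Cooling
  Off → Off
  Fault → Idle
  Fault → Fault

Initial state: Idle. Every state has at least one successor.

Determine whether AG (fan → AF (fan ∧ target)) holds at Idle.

States satisfying fan → AF (fan ∧ target): {Idle, Cooling, Off}.
States satisfying AG (fan → AF (fan ∧ target)): ∅.
Fault is reachable from Idle and violates fan → AF (fan ∧ target), so AG fails at Idle.
Idle ∉ Sat(AG (fan → AF (fan ∧ target))).

Violated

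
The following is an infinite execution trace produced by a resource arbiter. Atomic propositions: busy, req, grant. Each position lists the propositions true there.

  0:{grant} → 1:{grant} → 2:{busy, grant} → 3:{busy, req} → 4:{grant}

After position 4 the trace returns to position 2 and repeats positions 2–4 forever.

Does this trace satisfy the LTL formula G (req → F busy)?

req → F busy holds at every position 0..4, and those are all positions ever visited, so G (req → F busy) holds.
Positions where req holds: 3.
Check F busy at each: 3→ok.

Holds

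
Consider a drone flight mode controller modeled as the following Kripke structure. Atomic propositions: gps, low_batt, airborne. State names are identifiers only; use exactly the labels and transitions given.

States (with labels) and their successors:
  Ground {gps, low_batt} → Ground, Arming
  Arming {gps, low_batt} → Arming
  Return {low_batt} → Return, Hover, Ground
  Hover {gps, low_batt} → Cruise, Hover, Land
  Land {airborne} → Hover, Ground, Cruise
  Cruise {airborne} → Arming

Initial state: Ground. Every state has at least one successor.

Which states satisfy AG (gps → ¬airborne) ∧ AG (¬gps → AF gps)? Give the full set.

{Ground, Arming, Hover, Land, Cruise}

States satisfying gps → ¬airborne: {Ground, Arming, Return, Hover, Land, Cruise}.
States satisfying AG (gps → ¬airborne): {Ground, Arming, Return, Hover, Land, Cruise}.
States satisfying ¬gps → AF gps: {Ground, Arming, Hover, Land, Cruise}.
States satisfying AG (¬gps → AF gps): {Ground, Arming, Hover, Land, Cruise}.
States satisfying AG (gps → ¬airborne) ∧ AG (¬gps → AF gps): {Ground, Arming, Hover, Land, Cruise}.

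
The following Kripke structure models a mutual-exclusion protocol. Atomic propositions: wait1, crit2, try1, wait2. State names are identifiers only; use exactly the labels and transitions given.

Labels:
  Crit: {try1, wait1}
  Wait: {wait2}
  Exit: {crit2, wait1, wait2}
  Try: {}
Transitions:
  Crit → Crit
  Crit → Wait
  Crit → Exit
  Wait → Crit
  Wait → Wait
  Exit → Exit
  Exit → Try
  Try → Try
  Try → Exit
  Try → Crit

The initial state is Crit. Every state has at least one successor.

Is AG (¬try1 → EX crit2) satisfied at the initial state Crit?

States satisfying ¬try1 → EX crit2: {Crit, Exit, Try}.
States satisfying AG (¬try1 → EX crit2): ∅.
Wait is reachable from Crit and violates ¬try1 → EX crit2, so AG fails at Crit.
Crit ∉ Sat(AG (¬try1 → EX crit2)).

Violated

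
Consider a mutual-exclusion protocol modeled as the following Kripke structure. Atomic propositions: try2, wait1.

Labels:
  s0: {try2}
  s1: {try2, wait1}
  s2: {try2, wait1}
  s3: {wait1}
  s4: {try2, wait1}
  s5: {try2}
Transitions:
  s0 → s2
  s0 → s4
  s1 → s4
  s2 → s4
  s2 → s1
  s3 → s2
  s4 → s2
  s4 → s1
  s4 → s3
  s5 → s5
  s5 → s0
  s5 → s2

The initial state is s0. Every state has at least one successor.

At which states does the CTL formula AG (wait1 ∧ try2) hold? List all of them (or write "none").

none

States satisfying wait1 ∧ try2: {s1, s2, s4}.
States satisfying AG (wait1 ∧ try2): ∅.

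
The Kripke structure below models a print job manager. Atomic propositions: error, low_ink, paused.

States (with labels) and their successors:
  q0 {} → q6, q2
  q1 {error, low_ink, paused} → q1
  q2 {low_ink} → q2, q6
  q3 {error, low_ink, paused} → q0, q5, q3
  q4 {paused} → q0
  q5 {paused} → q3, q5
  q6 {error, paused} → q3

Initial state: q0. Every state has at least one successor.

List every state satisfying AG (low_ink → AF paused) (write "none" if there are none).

States satisfying low_ink → AF paused: {q0, q1, q3, q4, q5, q6}.
States satisfying AG (low_ink → AF paused): {q1}.

{q1}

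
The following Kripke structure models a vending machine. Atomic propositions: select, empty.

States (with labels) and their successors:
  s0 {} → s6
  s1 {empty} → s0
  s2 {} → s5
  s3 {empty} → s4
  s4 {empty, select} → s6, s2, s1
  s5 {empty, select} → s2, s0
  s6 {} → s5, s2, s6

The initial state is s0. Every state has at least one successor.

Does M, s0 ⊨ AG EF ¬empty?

States satisfying EF ¬empty: {s0, s1, s2, s3, s4, s5, s6}.
States satisfying AG EF ¬empty: {s0, s1, s2, s3, s4, s5, s6}.
Every state reachable from s0 satisfies EF ¬empty.
s0 ∈ Sat(AG EF ¬empty).

Yes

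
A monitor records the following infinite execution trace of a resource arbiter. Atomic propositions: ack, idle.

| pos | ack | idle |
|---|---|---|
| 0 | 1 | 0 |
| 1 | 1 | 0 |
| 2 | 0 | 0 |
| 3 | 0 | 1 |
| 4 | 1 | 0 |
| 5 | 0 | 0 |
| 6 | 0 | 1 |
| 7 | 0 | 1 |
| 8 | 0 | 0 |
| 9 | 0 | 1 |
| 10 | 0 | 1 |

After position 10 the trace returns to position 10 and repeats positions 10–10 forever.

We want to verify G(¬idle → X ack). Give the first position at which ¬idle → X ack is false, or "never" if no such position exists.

1

Check ¬idle → X ack at each position in order: 0 ✓.
At position 1 the labels are {ack} and the next position 2 has {}, so ¬idle → X ack is false there. This is the first violation.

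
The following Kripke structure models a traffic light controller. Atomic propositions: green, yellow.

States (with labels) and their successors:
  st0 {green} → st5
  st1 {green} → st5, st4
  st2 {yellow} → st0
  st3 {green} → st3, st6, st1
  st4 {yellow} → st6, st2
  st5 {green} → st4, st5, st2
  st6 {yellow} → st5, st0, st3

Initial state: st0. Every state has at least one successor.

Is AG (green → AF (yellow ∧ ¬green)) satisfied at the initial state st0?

States satisfying green → AF (yellow ∧ ¬green): {st2, st4, st6}.
States satisfying AG (green → AF (yellow ∧ ¬green)): ∅.
st0 is reachable from st0 and violates green → AF (yellow ∧ ¬green), so AG fails at st0.
st0 ∉ Sat(AG (green → AF (yellow ∧ ¬green))).

Does not hold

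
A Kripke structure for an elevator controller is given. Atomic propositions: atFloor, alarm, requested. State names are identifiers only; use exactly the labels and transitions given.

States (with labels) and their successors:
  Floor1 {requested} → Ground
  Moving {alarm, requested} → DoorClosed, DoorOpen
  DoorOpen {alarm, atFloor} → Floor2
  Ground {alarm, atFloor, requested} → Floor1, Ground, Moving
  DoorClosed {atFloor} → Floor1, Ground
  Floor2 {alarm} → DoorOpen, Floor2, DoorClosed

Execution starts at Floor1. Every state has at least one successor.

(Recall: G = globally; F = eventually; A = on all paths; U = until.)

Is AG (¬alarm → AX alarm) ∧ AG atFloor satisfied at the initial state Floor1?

Does not hold

States satisfying ¬alarm → AX alarm: {Floor1, Moving, DoorOpen, Ground, Floor2}.
States satisfying AG (¬alarm → AX alarm): ∅.
States satisfying atFloor: {DoorOpen, Ground, DoorClosed}.
States satisfying AG atFloor: ∅.
States satisfying AG (¬alarm → AX alarm) ∧ AG atFloor: ∅.
Floor1 ∉ Sat(AG (¬alarm → AX alarm) ∧ AG atFloor).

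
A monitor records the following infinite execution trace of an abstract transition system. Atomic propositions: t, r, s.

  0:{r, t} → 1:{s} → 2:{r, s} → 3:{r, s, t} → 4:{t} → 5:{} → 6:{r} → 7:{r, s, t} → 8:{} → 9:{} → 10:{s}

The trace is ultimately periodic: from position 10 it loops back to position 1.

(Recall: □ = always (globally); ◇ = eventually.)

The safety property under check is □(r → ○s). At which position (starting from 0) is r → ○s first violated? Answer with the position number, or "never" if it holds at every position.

Check r → ○s at each position in order: 0 ✓, 1 ✓, 2 ✓.
At position 3 the labels are {r, s, t} and the next position 4 has {t}, so r → ○s is false there. This is the first violation.

3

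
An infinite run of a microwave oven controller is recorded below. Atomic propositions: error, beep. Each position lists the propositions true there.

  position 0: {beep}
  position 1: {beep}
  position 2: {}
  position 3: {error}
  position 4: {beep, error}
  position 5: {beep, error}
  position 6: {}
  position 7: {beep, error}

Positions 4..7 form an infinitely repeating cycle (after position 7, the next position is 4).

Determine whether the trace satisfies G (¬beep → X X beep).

Holds

¬beep → X X beep holds at every position 0..7, and those are all positions ever visited, so G (¬beep → X X beep) holds.
Positions where ¬beep holds: 2, 3, 6.
Check X X beep at each: 2→ok, 3→ok, 6→ok.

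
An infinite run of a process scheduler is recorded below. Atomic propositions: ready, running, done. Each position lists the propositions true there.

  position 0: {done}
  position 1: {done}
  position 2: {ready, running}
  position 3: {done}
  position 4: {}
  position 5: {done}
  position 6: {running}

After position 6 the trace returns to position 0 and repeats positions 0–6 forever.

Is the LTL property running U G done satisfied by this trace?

Walking from position 0: at position 0, G done has not yet held and running fails, so running U G done is false.

Does not hold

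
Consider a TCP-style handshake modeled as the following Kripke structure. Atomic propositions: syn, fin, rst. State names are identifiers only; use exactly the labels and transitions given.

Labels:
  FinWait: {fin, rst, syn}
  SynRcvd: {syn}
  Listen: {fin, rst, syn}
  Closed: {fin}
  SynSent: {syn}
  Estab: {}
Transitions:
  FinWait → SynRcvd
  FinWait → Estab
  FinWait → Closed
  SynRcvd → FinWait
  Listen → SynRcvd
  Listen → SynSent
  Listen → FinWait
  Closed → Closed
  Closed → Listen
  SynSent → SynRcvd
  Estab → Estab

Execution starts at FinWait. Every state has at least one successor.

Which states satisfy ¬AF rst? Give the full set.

States satisfying rst: {FinWait, Listen}.
States satisfying AF rst: {FinWait, SynRcvd, Listen, SynSent}.
States satisfying ¬AF rst: {Closed, Estab}.

{Closed, Estab}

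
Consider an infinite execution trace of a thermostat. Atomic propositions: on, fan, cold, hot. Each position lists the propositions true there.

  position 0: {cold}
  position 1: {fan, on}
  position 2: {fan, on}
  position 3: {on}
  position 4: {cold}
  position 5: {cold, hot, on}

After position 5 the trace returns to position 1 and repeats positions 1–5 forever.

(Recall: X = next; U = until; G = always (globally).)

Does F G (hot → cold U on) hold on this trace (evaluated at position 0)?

G (hot → cold U on) holds at position 0, which is reachable from 0, so F G (hot → cold U on) holds.

Satisfied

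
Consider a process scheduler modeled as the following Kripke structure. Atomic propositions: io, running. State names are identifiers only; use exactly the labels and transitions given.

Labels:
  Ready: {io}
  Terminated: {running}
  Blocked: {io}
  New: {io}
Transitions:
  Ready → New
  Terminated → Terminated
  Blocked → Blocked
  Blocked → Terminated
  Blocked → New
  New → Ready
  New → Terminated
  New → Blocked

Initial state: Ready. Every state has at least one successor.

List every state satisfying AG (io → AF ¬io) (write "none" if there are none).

States satisfying io → AF ¬io: {Terminated}.
States satisfying AG (io → AF ¬io): {Terminated}.

{Terminated}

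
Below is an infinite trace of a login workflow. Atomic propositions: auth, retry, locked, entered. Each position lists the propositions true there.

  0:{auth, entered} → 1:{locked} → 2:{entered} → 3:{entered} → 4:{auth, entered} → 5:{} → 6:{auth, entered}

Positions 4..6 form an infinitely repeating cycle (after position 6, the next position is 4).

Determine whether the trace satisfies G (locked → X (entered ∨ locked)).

locked → X (entered ∨ locked) holds at every position 0..6, and those are all positions ever visited, so G (locked → X (entered ∨ locked)) holds.
Positions where locked holds: 1.
Check X (entered ∨ locked) at each: 1→ok.

Satisfied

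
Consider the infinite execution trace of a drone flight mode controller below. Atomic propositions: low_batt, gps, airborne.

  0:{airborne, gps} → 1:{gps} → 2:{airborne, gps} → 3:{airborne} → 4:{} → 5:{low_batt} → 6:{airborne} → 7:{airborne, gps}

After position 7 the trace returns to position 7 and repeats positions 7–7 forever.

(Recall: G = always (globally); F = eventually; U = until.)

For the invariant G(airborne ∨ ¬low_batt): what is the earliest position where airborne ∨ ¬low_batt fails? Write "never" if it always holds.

5

Check airborne ∨ ¬low_batt at each position in order: 0 ✓, 1 ✓, 2 ✓, 3 ✓, 4 ✓.
At position 5 the labels are {low_batt}, so airborne ∨ ¬low_batt is false there. This is the first violation.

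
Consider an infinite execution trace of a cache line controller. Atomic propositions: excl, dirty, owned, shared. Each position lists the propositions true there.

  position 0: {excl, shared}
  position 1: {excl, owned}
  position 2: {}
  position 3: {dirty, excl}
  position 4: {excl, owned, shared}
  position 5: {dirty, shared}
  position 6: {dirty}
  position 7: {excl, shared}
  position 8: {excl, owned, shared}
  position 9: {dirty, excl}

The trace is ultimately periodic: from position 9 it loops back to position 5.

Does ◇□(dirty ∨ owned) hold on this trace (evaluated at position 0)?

Does not hold

□(dirty ∨ owned) is false at every position 0..9, so it never becomes true and ◇□(dirty ∨ owned) fails.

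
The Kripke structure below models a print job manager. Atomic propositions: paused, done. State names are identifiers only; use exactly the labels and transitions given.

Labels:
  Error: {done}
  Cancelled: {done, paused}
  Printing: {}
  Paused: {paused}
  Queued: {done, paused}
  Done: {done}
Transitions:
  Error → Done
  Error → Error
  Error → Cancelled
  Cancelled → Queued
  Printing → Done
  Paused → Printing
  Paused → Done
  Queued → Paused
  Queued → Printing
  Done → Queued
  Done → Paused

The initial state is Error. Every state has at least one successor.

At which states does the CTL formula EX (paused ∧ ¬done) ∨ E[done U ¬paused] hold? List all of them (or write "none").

{Error, Cancelled, Printing, Queued, Done}

States satisfying paused ∧ ¬done: {Paused}.
States satisfying EX (paused ∧ ¬done): {Queued, Done}.
States satisfying done: {Error, Cancelled, Queued, Done}.
States satisfying ¬paused: {Error, Printing, Done}.
States satisfying E[done U ¬paused]: {Error, Cancelled, Printing, Queued, Done}.
States satisfying EX (paused ∧ ¬done) ∨ E[done U ¬paused]: {Error, Cancelled, Printing, Queued, Done}.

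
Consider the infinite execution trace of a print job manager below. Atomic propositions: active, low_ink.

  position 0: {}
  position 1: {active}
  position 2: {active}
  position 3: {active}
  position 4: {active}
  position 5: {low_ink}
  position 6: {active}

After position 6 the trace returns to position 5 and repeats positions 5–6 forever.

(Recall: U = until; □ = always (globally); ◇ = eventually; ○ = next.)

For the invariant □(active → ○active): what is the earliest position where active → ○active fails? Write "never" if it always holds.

Check active → ○active at each position in order: 0 ✓, 1 ✓, 2 ✓, 3 ✓.
At position 4 the labels are {active} and the next position 5 has {low_ink}, so active → ○active is false there. This is the first violation.

4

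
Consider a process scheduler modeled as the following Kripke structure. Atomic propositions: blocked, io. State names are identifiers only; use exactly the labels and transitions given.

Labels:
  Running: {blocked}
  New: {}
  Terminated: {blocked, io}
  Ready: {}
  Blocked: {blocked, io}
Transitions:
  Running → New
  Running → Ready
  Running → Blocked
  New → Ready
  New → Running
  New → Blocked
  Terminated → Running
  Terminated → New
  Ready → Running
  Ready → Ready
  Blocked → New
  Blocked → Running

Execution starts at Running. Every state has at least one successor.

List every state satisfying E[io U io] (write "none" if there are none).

States satisfying io: {Terminated, Blocked}.
States satisfying E[io U io]: {Terminated, Blocked}.

{Terminated, Blocked}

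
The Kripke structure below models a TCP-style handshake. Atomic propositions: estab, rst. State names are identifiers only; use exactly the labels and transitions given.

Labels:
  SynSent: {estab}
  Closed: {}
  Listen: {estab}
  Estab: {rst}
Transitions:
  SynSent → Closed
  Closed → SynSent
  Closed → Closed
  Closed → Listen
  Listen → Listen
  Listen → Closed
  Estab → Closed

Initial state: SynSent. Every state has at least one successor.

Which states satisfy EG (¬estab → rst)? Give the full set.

States satisfying ¬estab → rst: {SynSent, Listen, Estab}.
States satisfying EG (¬estab → rst): {Listen}.

{Listen}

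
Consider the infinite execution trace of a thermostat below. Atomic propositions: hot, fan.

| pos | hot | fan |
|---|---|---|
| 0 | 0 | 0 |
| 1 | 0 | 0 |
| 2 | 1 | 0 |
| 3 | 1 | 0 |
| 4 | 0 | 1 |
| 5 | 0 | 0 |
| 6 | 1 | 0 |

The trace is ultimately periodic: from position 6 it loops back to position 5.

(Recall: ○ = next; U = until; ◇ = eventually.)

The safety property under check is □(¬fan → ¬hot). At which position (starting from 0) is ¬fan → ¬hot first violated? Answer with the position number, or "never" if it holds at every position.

Check ¬fan → ¬hot at each position in order: 0 ✓, 1 ✓.
At position 2 the labels are {hot}, so ¬fan → ¬hot is false there. This is the first violation.

2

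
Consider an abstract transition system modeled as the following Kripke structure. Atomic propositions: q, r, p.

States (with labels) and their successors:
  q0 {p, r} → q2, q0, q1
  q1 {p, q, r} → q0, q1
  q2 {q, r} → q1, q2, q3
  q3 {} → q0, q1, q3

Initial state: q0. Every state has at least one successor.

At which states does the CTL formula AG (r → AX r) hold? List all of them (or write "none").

none

States satisfying r → AX r: {q0, q1, q3}.
States satisfying AG (r → AX r): ∅.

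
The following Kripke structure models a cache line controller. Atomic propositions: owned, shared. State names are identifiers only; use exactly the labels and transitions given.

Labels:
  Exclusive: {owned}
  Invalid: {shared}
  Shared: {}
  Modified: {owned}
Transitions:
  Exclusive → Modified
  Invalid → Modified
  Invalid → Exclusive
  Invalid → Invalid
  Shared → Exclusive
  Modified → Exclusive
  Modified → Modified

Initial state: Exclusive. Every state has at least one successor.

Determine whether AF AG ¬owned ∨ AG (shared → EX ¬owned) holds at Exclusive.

States satisfying AG ¬owned: ∅.
States satisfying AF AG ¬owned: ∅.
States satisfying shared → EX ¬owned: {Exclusive, Invalid, Shared, Modified}.
States satisfying AG (shared → EX ¬owned): {Exclusive, Invalid, Shared, Modified}.
States satisfying AF AG ¬owned ∨ AG (shared → EX ¬owned): {Exclusive, Invalid, Shared, Modified}.
Exclusive ∈ Sat(AF AG ¬owned ∨ AG (shared → EX ¬owned)).

Satisfied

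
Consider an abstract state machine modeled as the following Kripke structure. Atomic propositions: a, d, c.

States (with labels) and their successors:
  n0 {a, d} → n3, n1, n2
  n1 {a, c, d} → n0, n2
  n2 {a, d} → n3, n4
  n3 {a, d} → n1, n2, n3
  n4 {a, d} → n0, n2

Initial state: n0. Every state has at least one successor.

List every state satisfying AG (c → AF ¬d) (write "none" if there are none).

States satisfying c → AF ¬d: {n0, n2, n3, n4}.
States satisfying AG (c → AF ¬d): ∅.

none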